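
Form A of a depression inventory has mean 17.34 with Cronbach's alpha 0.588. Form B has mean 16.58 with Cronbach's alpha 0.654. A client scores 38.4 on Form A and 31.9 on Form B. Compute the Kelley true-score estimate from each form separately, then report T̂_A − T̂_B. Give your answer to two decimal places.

T̂_A = 0.588(38.4) + 0.412(17.34) = 29.7233
T̂_B = 0.654(31.9) + 0.346(16.58) = 26.5993
T̂_A − T̂_B = 3.1240

3.12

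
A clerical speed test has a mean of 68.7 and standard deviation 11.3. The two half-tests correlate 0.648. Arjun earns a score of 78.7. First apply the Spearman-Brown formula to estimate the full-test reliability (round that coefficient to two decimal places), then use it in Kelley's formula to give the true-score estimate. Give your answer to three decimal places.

Spearman-Brown: ρ = 2r/(1 + r) = 2(0.648)/(1 + 0.648) = 1.2960/1.648 = 0.7864 → 0.79
Weight the observed score by reliability and the mean by (1 − reliability): T̂ = 0.79·78.7 + 0.21·68.7 = 62.173 + 14.427 = 76.6000.

76.600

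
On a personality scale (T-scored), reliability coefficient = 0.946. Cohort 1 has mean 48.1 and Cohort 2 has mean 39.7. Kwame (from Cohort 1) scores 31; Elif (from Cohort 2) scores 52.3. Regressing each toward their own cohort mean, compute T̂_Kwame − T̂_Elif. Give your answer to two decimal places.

T̂_Kwame = 0.946(31) + 0.054(48.1) = 31.9234
T̂_Elif = 0.946(52.3) + 0.054(39.7) = 51.6196
Difference = 31.9234 − 51.6196 = -19.6962

-19.70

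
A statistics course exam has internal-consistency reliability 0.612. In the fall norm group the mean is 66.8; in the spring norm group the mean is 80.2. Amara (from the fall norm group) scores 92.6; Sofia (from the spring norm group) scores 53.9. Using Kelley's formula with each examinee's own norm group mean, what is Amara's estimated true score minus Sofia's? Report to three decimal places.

18.485

T̂_Amara = 0.612(92.6) + 0.388(66.8) = 82.58960
T̂_Sofia = 0.612(53.9) + 0.388(80.2) = 64.10440
Difference = 82.58960 − 64.10440 = 18.48520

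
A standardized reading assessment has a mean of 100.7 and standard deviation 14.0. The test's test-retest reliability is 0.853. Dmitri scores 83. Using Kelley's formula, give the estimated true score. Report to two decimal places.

Regress the observed score toward the mean by the unreliability: T̂ = 0.853·83 + 0.147·100.7 = 70.799 + 14.8029 = 85.602.

85.60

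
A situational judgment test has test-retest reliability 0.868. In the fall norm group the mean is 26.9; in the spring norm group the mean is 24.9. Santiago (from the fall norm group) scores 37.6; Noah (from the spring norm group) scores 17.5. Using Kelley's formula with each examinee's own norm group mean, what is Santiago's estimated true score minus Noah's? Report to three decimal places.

T̂_Santiago = 0.868(37.6) + 0.132(26.9) = 36.18760
T̂_Noah = 0.868(17.5) + 0.132(24.9) = 18.47680
Difference = 36.18760 − 18.47680 = 17.71080

17.711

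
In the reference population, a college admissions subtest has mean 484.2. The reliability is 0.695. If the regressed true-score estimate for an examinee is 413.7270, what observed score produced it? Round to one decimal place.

T̂ = ρX + (1 − ρ)μ  ⇒  X = (T̂ − (1 − ρ)μ) / ρ
X = (413.7270 − 0.305 × 484.2) / 0.695 = (413.7270 − 147.6810) / 0.695 = 266.0460 / 0.695 = 382.800

382.8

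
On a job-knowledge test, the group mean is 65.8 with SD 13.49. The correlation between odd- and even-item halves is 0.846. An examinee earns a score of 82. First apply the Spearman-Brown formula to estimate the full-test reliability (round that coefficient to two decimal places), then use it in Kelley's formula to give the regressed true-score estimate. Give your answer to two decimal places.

80.70

Spearman-Brown: ρ = 2r/(1 + r) = 2(0.846)/(1 + 0.846) = 1.6920/1.846 = 0.9166 → 0.92
T̂ = ρX + (1 − ρ)μ
  = 0.92 × 82 + 0.08 × 65.8
  = 75.44 + 5.264
  = 80.704
  ≈ 80.70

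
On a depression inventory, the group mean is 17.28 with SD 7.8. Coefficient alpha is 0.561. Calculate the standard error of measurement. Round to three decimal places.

SEM = SD · √(1 − ρ) = 7.8 × √0.439 = 7.8 × 0.6626 = 5.1681

5.168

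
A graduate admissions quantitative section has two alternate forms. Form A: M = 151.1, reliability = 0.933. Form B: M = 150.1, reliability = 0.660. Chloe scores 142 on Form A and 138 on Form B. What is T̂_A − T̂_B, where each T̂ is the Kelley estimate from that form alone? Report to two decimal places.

T̂_A = 0.933(142) + 0.067(151.1) = 142.6097
T̂_B = 0.660(138) + 0.340(150.1) = 142.1140
T̂_A − T̂_B = 0.4957

0.50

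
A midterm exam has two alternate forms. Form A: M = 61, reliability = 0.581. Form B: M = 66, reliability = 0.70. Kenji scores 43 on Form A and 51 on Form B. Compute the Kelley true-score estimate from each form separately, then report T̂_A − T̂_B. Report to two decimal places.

T̂_A = 0.581(43) + 0.419(61) = 50.5420
T̂_B = 0.70(51) + 0.30(66) = 55.5000
T̂_A − T̂_B = -4.9580

-4.96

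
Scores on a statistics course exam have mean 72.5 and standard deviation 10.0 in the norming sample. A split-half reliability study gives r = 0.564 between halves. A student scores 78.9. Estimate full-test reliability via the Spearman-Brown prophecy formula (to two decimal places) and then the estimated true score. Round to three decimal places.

Spearman-Brown: ρ = 2r/(1 + r) = 2(0.564)/(1 + 0.564) = 1.1280/1.564 = 0.7212 → 0.72
Kelley's formula gives T̂ = 0.72·78.9 + 0.28·72.5 = 56.808 + 20.300 = 77.1080.

77.108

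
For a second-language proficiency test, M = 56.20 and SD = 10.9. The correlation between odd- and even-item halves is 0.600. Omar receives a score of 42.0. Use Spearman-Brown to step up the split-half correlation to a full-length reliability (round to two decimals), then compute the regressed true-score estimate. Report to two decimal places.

45.55

Spearman-Brown: ρ = 2r/(1 + r) = 2(0.600)/(1 + 0.600) = 1.2000/1.600 = 0.7500 → 0.75
Weight the observed score by reliability and the mean by (1 − reliability): T̂ = 0.75·42.0 + 0.25·56.20 = 31.500 + 14.0500 = 45.550.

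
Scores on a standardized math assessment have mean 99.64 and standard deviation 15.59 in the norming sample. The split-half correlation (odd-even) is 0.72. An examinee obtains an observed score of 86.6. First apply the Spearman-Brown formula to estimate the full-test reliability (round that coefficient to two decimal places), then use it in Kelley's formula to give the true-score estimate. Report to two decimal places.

Spearman-Brown: ρ = 2r/(1 + r) = 2(0.72)/(1 + 0.72) = 1.440/1.72 = 0.8372 → 0.84
T̂ = 0.84(86.6) + 0.16(99.64) = 72.744 + 15.9424 = 88.686 → 88.69

88.69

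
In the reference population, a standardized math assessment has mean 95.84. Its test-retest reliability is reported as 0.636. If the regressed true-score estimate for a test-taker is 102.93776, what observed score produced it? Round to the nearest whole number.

107

T̂ = ρX + (1 − ρ)μ  ⇒  X = (T̂ − (1 − ρ)μ) / ρ
X = (102.93776 − 0.364 × 95.84) / 0.636 = (102.93776 − 34.88576) / 0.636 = 68.05200 / 0.636 = 107.00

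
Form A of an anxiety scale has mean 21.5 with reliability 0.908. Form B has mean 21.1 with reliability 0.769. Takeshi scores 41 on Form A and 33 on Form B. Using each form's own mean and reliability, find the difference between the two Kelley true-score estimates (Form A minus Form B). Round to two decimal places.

8.95

T̂_A = 0.908(41) + 0.092(21.5) = 39.2060
T̂_B = 0.769(33) + 0.231(21.1) = 30.2511
T̂_A − T̂_B = 8.9549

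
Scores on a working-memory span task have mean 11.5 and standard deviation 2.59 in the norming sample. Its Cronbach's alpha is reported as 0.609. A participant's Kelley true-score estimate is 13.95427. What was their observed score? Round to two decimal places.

T̂ = ρX + (1 − ρ)μ  ⇒  X = (T̂ − (1 − ρ)μ) / ρ
X = (13.95427 − 0.391 × 11.5) / 0.609 = (13.95427 − 4.4965) / 0.609 = 9.45777 / 0.609 = 15.5300

15.53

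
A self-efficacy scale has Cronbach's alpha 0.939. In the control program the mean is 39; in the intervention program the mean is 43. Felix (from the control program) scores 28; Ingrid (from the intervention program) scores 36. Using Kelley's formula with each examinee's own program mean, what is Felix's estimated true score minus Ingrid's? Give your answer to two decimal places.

-7.76

T̂_Felix = 0.939(28) + 0.061(39) = 28.6710
T̂_Ingrid = 0.939(36) + 0.061(43) = 36.4270
Difference = 28.6710 − 36.4270 = -7.7560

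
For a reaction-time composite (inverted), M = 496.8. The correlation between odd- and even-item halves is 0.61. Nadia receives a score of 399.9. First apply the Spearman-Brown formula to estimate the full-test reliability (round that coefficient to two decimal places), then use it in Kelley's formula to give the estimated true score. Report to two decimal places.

Spearman-Brown: ρ = 2r/(1 + r) = 2(0.61)/(1 + 0.61) = 1.220/1.61 = 0.7578 → 0.76
T̂ = 0.76(399.9) + 0.24(496.8) = 303.924 + 119.232 = 423.156 → 423.16

423.16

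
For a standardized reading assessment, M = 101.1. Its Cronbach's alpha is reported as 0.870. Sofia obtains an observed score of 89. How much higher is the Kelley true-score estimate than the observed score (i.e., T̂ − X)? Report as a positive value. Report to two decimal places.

1.57

T̂ = ρX + (1 − ρ)μ
  = 0.870 × 89 + 0.130 × 101.1
  = 77.430 + 13.1430
  = 90.5730
  ≈ 90.573
T̂ − X = 90.573 − 89 = 1.573 → 1.57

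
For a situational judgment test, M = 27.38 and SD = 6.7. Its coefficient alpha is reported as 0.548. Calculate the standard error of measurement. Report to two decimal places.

SEM = SD · √(1 − ρ) = 6.7 × √0.452 = 6.7 × 0.6723 = 4.504

4.50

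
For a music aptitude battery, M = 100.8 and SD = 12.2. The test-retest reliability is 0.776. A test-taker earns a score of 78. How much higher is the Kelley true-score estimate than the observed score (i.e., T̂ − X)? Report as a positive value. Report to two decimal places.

5.11

T̂ = ρX + (1 − ρ)μ
  = 0.776 × 78 + 0.224 × 100.8
  = 60.528 + 22.5792
  = 83.1072
  ≈ 83.107
T̂ − X = 83.107 − 78 = 5.107 → 5.11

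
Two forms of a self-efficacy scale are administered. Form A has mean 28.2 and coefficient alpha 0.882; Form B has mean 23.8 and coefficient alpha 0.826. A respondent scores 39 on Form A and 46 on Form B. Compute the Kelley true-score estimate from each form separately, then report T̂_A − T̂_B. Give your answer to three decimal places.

T̂_A = 0.882(39) + 0.118(28.2) = 37.72560
T̂_B = 0.826(46) + 0.174(23.8) = 42.13720
T̂_A − T̂_B = -4.41160

-4.412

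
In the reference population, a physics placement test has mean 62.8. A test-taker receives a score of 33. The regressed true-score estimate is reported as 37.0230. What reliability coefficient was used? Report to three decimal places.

0.865

T̂ = ρX + (1 − ρ)μ  ⇒  T̂ − μ = ρ(X − μ)
ρ = (T̂ − μ)/(X − μ) = (37.0230 − 62.8) / (33 − 62.8) = -25.7770 / -29.8 = 0.86500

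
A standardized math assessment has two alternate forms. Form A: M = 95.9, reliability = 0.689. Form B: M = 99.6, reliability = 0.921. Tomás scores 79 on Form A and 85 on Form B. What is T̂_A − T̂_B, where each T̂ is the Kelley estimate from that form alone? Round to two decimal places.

T̂_A = 0.689(79) + 0.311(95.9) = 84.2559
T̂_B = 0.921(85) + 0.079(99.6) = 86.1534
T̂_A − T̂_B = -1.8975

-1.90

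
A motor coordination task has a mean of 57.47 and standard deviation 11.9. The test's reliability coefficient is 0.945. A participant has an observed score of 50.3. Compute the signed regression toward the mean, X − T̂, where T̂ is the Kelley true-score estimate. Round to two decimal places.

T̂ = ρX + (1 − ρ)μ
  = 0.945 × 50.3 + 0.055 × 57.47
  = 47.5335 + 3.16085
  = 50.6944
  ≈ 50.694
X − T̂ = 50.3 − 50.694 = -0.394 → -0.39

-0.39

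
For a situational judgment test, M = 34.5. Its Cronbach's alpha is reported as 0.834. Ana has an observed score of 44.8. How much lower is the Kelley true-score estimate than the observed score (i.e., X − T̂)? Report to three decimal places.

T̂ = 0.834(44.8) + 0.166(34.5) = 37.3632 + 5.7270 = 43.09020 → 43.0902
X − T̂ = 44.8 − 43.0902 = 1.7098 → 1.710

1.710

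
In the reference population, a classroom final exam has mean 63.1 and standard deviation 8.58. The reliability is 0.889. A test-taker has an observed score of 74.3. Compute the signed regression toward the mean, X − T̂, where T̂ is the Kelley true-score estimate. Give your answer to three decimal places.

1.243

Weight the observed score by reliability and the mean by (1 − reliability): T̂ = 0.889·74.3 + 0.111·63.1 = 66.0527 + 7.0041 = 73.05680.
X − T̂ = 74.3 − 73.0568 = 1.2432 → 1.243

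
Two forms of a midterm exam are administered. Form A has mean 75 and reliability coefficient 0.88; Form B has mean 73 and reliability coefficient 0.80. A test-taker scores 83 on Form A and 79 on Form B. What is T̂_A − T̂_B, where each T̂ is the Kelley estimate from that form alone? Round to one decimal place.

4.2

T̂_A = 0.88(83) + 0.12(75) = 82.040
T̂_B = 0.80(79) + 0.20(73) = 77.800
T̂_A − T̂_B = 4.240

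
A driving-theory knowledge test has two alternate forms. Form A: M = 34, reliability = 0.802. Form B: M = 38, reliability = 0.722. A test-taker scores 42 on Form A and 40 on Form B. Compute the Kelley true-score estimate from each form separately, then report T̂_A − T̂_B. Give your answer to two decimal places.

T̂_A = 0.802(42) + 0.198(34) = 40.4160
T̂_B = 0.722(40) + 0.278(38) = 39.4440
T̂_A − T̂_B = 0.9720

0.97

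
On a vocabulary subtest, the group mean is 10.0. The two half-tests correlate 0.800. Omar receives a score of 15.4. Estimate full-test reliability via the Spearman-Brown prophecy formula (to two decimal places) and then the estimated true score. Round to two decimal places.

14.81

Spearman-Brown: ρ = 2r/(1 + r) = 2(0.800)/(1 + 0.800) = 1.6000/1.800 = 0.8889 → 0.89
T̂ = 0.89(15.4) + 0.11(10.0) = 13.706 + 1.100 = 14.806 → 14.81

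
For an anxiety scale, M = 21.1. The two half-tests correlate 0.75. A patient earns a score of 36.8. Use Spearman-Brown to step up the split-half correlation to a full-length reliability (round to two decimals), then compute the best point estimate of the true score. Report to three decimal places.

Spearman-Brown: ρ = 2r/(1 + r) = 2(0.75)/(1 + 0.75) = 1.500/1.75 = 0.8571 → 0.86
Weight the observed score by reliability and the mean by (1 − reliability): T̂ = 0.86·36.8 + 0.14·21.1 = 31.648 + 2.954 = 34.6020.

34.602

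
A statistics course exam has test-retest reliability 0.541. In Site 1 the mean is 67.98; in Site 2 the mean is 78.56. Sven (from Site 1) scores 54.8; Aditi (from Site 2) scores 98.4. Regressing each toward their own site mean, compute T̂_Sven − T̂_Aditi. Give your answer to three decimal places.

-28.444

T̂_Sven = 0.541(54.8) + 0.459(67.98) = 60.84962
T̂_Aditi = 0.541(98.4) + 0.459(78.56) = 89.29344
Difference = 60.84962 − 89.29344 = -28.44382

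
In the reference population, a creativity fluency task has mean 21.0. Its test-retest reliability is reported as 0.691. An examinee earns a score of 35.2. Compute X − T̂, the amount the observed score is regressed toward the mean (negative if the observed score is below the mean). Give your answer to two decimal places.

T̂ = 0.691(35.2) + 0.309(21.0) = 24.3232 + 6.4890 = 30.8122 → 30.812
X − T̂ = 35.2 − 30.812 = 4.388 → 4.39

4.39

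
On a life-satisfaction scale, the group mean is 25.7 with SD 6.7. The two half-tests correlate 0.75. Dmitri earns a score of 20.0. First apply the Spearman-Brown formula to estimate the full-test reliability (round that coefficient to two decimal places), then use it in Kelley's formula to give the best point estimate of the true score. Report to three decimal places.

Spearman-Brown: ρ = 2r/(1 + r) = 2(0.75)/(1 + 0.75) = 1.500/1.75 = 0.8571 → 0.86
T̂ = ρX + (1 − ρ)μ
  = 0.86 × 20.0 + 0.14 × 25.7
  = 17.200 + 3.598
  = 20.7980
  ≈ 20.798

20.798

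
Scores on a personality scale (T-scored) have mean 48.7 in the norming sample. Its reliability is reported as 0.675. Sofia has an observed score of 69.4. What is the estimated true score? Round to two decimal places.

62.67

Weight the observed score by reliability and the mean by (1 − reliability): T̂ = 0.675·69.4 + 0.325·48.7 = 46.8450 + 15.8275 = 62.673.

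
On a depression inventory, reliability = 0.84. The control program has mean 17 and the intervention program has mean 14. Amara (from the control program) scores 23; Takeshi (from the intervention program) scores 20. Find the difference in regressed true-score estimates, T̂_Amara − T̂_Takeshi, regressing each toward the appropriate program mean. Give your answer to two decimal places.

3.00

T̂_Amara = 0.84(23) + 0.16(17) = 22.0400
T̂_Takeshi = 0.84(20) + 0.16(14) = 19.0400
Difference = 22.0400 − 19.0400 = 3.0000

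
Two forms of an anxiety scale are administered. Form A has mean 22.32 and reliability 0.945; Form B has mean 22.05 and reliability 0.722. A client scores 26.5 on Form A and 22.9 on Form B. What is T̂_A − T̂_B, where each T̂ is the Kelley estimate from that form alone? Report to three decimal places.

3.606

T̂_A = 0.945(26.5) + 0.055(22.32) = 26.27010
T̂_B = 0.722(22.9) + 0.278(22.05) = 22.66370
T̂_A − T̂_B = 3.60640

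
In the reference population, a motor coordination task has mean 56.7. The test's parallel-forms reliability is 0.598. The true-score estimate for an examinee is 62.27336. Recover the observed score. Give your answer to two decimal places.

T̂ = ρX + (1 − ρ)μ  ⇒  X = (T̂ − (1 − ρ)μ) / ρ
X = (62.27336 − 0.402 × 56.7) / 0.598 = (62.27336 − 22.7934) / 0.598 = 39.47996 / 0.598 = 66.0200

66.02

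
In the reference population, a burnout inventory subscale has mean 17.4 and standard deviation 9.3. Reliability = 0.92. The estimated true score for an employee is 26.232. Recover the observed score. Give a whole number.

T̂ = ρX + (1 − ρ)μ  ⇒  X = (T̂ − (1 − ρ)μ) / ρ
X = (26.232 − 0.08 × 17.4) / 0.92 = (26.232 − 1.392) / 0.92 = 24.840 / 0.92 = 27.00

27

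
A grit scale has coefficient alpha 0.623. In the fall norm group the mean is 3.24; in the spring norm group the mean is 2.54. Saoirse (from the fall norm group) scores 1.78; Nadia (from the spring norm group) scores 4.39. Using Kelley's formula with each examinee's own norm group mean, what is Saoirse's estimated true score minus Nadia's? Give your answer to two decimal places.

-1.36

T̂_Saoirse = 0.623(1.78) + 0.377(3.24) = 2.3304
T̂_Nadia = 0.623(4.39) + 0.377(2.54) = 3.6925
Difference = 2.3304 − 3.6925 = -1.3621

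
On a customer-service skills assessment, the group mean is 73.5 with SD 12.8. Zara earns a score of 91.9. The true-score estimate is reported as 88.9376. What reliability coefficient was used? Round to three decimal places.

T̂ = ρX + (1 − ρ)μ  ⇒  T̂ − μ = ρ(X − μ)
ρ = (T̂ − μ)/(X − μ) = (88.9376 − 73.5) / (91.9 − 73.5) = 15.4376 / 18.4 = 0.83900

0.839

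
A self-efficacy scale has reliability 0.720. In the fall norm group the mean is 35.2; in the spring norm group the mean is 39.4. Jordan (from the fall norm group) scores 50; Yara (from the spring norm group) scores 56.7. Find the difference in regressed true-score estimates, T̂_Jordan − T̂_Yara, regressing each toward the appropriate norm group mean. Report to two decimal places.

T̂_Jordan = 0.720(50) + 0.280(35.2) = 45.8560
T̂_Yara = 0.720(56.7) + 0.280(39.4) = 51.8560
Difference = 45.8560 − 51.8560 = -6.0000

-6.00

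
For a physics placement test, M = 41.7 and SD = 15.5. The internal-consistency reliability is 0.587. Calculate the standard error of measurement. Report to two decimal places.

9.96

SEM = SD · √(1 − ρ) = 15.5 × √0.413 = 15.5 × 0.6427 = 9.961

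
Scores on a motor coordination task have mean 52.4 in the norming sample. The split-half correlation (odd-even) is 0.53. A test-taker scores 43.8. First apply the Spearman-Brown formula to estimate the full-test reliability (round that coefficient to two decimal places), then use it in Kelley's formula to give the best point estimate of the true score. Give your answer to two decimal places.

46.47

Spearman-Brown: ρ = 2r/(1 + r) = 2(0.53)/(1 + 0.53) = 1.060/1.53 = 0.6928 → 0.69
T̂ = ρX + (1 − ρ)μ
  = 0.69 × 43.8 + 0.31 × 52.4
  = 30.222 + 16.244
  = 46.466
  ≈ 46.47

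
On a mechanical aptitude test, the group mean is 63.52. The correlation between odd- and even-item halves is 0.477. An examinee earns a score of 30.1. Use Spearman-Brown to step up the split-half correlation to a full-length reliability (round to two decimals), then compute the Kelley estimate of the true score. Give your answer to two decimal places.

Spearman-Brown: ρ = 2r/(1 + r) = 2(0.477)/(1 + 0.477) = 0.9540/1.477 = 0.6459 → 0.65
Kelley's formula gives T̂ = 0.65·30.1 + 0.35·63.52 = 19.565 + 22.2320 = 41.797.

41.80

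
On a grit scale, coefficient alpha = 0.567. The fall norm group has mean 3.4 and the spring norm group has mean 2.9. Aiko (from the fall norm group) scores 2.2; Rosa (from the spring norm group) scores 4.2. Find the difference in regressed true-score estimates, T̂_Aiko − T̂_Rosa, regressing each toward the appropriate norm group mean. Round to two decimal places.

T̂_Aiko = 0.567(2.2) + 0.433(3.4) = 2.7196
T̂_Rosa = 0.567(4.2) + 0.433(2.9) = 3.6371
Difference = 2.7196 − 3.6371 = -0.9175

-0.92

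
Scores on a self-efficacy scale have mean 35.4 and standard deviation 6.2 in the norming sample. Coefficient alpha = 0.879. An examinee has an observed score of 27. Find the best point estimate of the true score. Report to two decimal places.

28.02

T̂ = ρX + (1 − ρ)μ
  = 0.879 × 27 + 0.121 × 35.4
  = 23.733 + 4.2834
  = 28.016
  ≈ 28.02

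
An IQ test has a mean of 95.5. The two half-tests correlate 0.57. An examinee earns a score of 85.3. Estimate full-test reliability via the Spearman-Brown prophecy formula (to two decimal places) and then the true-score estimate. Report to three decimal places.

88.054

Spearman-Brown: ρ = 2r/(1 + r) = 2(0.57)/(1 + 0.57) = 1.140/1.57 = 0.7261 → 0.73
T̂ = ρX + (1 − ρ)μ
  = 0.73 × 85.3 + 0.27 × 95.5
  = 62.269 + 25.785
  = 88.0540
  ≈ 88.054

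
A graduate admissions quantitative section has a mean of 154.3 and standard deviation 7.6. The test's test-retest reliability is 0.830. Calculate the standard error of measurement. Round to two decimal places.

3.13

SEM = SD · √(1 − ρ) = 7.6 × √0.170 = 7.6 × 0.4123 = 3.134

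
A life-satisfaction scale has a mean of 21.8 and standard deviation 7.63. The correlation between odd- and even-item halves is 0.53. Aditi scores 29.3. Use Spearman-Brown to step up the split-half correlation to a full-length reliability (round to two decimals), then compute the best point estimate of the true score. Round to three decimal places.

Spearman-Brown: ρ = 2r/(1 + r) = 2(0.53)/(1 + 0.53) = 1.060/1.53 = 0.6928 → 0.69
T̂ = ρX + (1 − ρ)μ
  = 0.69 × 29.3 + 0.31 × 21.8
  = 20.217 + 6.758
  = 26.9750
  ≈ 26.975

26.975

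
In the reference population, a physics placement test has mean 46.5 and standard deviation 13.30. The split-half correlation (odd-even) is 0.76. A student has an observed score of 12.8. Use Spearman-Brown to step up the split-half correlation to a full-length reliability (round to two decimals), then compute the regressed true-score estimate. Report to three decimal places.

Spearman-Brown: ρ = 2r/(1 + r) = 2(0.76)/(1 + 0.76) = 1.520/1.76 = 0.8636 → 0.86
T̂ = ρX + (1 − ρ)μ
  = 0.86 × 12.8 + 0.14 × 46.5
  = 11.008 + 6.510
  = 17.5180
  ≈ 17.518

17.518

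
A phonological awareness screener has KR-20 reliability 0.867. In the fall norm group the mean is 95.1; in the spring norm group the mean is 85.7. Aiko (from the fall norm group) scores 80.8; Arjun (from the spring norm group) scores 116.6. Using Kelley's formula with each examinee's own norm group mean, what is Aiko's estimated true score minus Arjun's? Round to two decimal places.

-29.79

T̂_Aiko = 0.867(80.8) + 0.133(95.1) = 82.7019
T̂_Arjun = 0.867(116.6) + 0.133(85.7) = 112.4903
Difference = 82.7019 − 112.4903 = -29.7884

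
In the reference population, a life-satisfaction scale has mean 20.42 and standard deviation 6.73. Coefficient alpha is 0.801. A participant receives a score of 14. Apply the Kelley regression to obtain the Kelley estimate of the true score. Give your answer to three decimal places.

15.278

T̂ = ρX + (1 − ρ)μ
  = 0.801 × 14 + 0.199 × 20.42
  = 11.214 + 4.06358
  = 15.2776
  ≈ 15.278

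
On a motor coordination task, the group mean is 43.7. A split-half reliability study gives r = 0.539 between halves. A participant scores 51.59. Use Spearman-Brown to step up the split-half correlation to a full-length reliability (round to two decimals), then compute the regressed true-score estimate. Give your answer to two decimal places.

Spearman-Brown: ρ = 2r/(1 + r) = 2(0.539)/(1 + 0.539) = 1.0780/1.539 = 0.7005 → 0.70
T̂ = ρX + (1 − ρ)μ
  = 0.70 × 51.59 + 0.30 × 43.7
  = 36.1130 + 13.110
  = 49.223
  ≈ 49.22

49.22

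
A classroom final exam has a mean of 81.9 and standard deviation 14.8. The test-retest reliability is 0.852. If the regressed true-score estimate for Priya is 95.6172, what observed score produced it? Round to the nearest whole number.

T̂ = ρX + (1 − ρ)μ  ⇒  X = (T̂ − (1 − ρ)μ) / ρ
X = (95.6172 − 0.148 × 81.9) / 0.852 = (95.6172 − 12.1212) / 0.852 = 83.4960 / 0.852 = 98.00

98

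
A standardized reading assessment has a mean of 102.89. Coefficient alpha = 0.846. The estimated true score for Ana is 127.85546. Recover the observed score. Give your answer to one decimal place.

T̂ = ρX + (1 − ρ)μ  ⇒  X = (T̂ − (1 − ρ)μ) / ρ
X = (127.85546 − 0.154 × 102.89) / 0.846 = (127.85546 − 15.84506) / 0.846 = 112.01040 / 0.846 = 132.400

132.4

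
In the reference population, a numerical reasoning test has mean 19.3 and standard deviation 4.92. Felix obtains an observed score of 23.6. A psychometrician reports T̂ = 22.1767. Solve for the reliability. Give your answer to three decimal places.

T̂ = ρX + (1 − ρ)μ  ⇒  T̂ − μ = ρ(X − μ)
ρ = (T̂ − μ)/(X − μ) = (22.1767 − 19.3) / (23.6 − 19.3) = 2.8767 / 4.3 = 0.66900

0.669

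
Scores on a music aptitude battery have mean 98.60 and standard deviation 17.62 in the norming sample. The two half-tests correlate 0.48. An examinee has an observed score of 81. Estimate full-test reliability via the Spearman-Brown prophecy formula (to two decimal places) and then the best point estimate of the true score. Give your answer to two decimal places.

87.16

Spearman-Brown: ρ = 2r/(1 + r) = 2(0.48)/(1 + 0.48) = 0.960/1.48 = 0.6486 → 0.65
Regress the observed score toward the mean by the unreliability: T̂ = 0.65·81 + 0.35·98.60 = 52.65 + 34.5100 = 87.160.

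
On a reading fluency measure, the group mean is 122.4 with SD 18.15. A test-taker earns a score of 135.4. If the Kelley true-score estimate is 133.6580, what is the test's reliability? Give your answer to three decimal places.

T̂ = ρX + (1 − ρ)μ  ⇒  T̂ − μ = ρ(X − μ)
ρ = (T̂ − μ)/(X − μ) = (133.6580 − 122.4) / (135.4 − 122.4) = 11.2580 / 13.0 = 0.86600

0.866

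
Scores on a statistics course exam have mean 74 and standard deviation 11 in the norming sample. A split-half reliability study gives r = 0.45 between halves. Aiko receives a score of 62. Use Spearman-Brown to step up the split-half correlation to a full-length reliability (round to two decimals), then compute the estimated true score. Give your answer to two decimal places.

Spearman-Brown: ρ = 2r/(1 + r) = 2(0.45)/(1 + 0.45) = 0.900/1.45 = 0.6207 → 0.62
T̂ = 0.62(62) + 0.38(74) = 38.44 + 28.12 = 66.560 → 66.56

66.56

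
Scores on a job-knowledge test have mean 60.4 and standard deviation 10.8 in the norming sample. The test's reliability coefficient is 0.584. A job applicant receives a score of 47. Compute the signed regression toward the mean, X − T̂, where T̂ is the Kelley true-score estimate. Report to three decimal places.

-5.574

Regress the observed score toward the mean by the unreliability: T̂ = 0.584·47 + 0.416·60.4 = 27.448 + 25.1264 = 52.57440.
X − T̂ = 47 − 52.5744 = -5.5744 → -5.574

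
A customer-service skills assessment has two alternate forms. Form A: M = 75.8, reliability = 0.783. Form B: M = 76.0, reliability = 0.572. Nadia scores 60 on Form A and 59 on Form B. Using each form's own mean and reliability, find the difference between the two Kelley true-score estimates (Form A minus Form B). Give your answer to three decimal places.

-2.847

T̂_A = 0.783(60) + 0.217(75.8) = 63.42860
T̂_B = 0.572(59) + 0.428(76.0) = 66.27600
T̂_A − T̂_B = -2.84740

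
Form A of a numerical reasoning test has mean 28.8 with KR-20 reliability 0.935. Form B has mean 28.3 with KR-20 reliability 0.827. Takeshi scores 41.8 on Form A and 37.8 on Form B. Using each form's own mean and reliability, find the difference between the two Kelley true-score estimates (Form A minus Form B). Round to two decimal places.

4.80

T̂_A = 0.935(41.8) + 0.065(28.8) = 40.9550
T̂_B = 0.827(37.8) + 0.173(28.3) = 36.1565
T̂_A − T̂_B = 4.7985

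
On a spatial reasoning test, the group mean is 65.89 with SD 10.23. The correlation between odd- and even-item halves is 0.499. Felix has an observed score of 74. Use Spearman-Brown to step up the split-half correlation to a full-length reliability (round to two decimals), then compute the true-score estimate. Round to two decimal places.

71.32

Spearman-Brown: ρ = 2r/(1 + r) = 2(0.499)/(1 + 0.499) = 0.9980/1.499 = 0.6658 → 0.67
Weight the observed score by reliability and the mean by (1 − reliability): T̂ = 0.67·74 + 0.33·65.89 = 49.58 + 21.7437 = 71.324.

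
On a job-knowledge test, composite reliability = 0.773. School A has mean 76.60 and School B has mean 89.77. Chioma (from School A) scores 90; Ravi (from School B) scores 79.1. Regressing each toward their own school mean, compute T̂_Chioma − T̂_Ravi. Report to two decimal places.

T̂_Chioma = 0.773(90) + 0.227(76.60) = 86.9582
T̂_Ravi = 0.773(79.1) + 0.227(89.77) = 81.5221
Difference = 86.9582 − 81.5221 = 5.4361

5.44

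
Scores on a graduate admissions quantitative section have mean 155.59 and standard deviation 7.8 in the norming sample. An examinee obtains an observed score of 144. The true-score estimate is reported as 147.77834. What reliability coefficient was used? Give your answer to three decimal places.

0.674

T̂ = ρX + (1 − ρ)μ  ⇒  T̂ − μ = ρ(X − μ)
ρ = (T̂ − μ)/(X − μ) = (147.77834 − 155.59) / (144 − 155.59) = -7.81166 / -11.59 = 0.67400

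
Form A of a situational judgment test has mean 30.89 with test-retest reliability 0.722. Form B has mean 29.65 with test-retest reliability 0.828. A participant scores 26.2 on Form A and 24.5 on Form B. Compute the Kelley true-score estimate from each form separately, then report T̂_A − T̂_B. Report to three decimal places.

T̂_A = 0.722(26.2) + 0.278(30.89) = 27.50382
T̂_B = 0.828(24.5) + 0.172(29.65) = 25.38580
T̂_A − T̂_B = 2.11802

2.118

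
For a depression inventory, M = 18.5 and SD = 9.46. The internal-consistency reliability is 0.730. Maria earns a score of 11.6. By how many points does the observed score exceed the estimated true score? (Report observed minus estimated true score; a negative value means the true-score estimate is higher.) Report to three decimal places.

-1.863

T̂ = ρX + (1 − ρ)μ
  = 0.730 × 11.6 + 0.270 × 18.5
  = 8.4680 + 4.9950
  = 13.46300
  ≈ 13.4630
X − T̂ = 11.6 − 13.4630 = -1.8630 → -1.863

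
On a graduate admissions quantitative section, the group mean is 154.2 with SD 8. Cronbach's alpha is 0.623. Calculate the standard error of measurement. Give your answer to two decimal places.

4.91

SEM = SD · √(1 − ρ) = 8 × √0.377 = 8 × 0.6140 = 4.912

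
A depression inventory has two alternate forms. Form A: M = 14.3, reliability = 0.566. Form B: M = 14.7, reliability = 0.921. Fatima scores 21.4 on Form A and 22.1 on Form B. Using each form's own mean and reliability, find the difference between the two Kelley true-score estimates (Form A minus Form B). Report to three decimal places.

-3.197

T̂_A = 0.566(21.4) + 0.434(14.3) = 18.31860
T̂_B = 0.921(22.1) + 0.079(14.7) = 21.51540
T̂_A − T̂_B = -3.19680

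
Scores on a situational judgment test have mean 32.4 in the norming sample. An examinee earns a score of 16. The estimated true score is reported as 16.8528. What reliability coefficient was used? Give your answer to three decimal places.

T̂ = ρX + (1 − ρ)μ  ⇒  T̂ − μ = ρ(X − μ)
ρ = (T̂ − μ)/(X − μ) = (16.8528 − 32.4) / (16 − 32.4) = -15.5472 / -16.4 = 0.94800

0.948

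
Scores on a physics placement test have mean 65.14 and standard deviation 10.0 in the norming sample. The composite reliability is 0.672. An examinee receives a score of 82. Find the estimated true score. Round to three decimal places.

76.470

T̂ = 0.672(82) + 0.328(65.14) = 55.104 + 21.36592 = 76.4699 → 76.470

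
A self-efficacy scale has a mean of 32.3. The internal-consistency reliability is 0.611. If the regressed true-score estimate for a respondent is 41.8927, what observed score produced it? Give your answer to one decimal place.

48.0

T̂ = ρX + (1 − ρ)μ  ⇒  X = (T̂ − (1 − ρ)μ) / ρ
X = (41.8927 − 0.389 × 32.3) / 0.611 = (41.8927 − 12.5647) / 0.611 = 29.3280 / 0.611 = 48.000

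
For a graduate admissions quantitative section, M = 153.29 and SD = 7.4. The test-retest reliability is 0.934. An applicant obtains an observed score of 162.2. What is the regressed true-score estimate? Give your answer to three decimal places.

T̂ = 0.934(162.2) + 0.066(153.29) = 151.4948 + 10.11714 = 161.6119 → 161.612

161.612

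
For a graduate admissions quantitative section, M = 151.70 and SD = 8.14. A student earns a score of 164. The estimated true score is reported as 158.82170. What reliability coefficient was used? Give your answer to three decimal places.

T̂ = ρX + (1 − ρ)μ  ⇒  T̂ − μ = ρ(X − μ)
ρ = (T̂ − μ)/(X − μ) = (158.82170 − 151.70) / (164 − 151.70) = 7.12170 / 12.30 = 0.57900

0.579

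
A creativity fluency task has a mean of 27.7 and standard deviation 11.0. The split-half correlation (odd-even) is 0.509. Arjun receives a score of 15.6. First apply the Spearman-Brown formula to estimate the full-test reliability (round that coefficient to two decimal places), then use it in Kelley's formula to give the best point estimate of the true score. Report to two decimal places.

Spearman-Brown: ρ = 2r/(1 + r) = 2(0.509)/(1 + 0.509) = 1.0180/1.509 = 0.6746 → 0.67
T̂ = 0.67(15.6) + 0.33(27.7) = 10.452 + 9.141 = 19.593 → 19.59

19.59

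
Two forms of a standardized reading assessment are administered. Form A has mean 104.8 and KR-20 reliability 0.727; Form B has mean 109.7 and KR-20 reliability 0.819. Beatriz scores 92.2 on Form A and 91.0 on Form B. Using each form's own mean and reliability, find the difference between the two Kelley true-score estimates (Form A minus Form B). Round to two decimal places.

T̂_A = 0.727(92.2) + 0.273(104.8) = 95.6398
T̂_B = 0.819(91.0) + 0.181(109.7) = 94.3847
T̂_A − T̂_B = 1.2551

1.26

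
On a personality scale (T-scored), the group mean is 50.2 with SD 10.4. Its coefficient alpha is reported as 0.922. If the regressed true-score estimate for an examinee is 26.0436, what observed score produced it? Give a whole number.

24

T̂ = ρX + (1 − ρ)μ  ⇒  X = (T̂ − (1 − ρ)μ) / ρ
X = (26.0436 − 0.078 × 50.2) / 0.922 = (26.0436 − 3.9156) / 0.922 = 22.1280 / 0.922 = 24.00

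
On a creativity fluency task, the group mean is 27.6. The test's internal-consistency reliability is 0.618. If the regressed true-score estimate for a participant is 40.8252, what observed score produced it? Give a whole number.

T̂ = ρX + (1 − ρ)μ  ⇒  X = (T̂ − (1 − ρ)μ) / ρ
X = (40.8252 − 0.382 × 27.6) / 0.618 = (40.8252 − 10.5432) / 0.618 = 30.2820 / 0.618 = 49.00

49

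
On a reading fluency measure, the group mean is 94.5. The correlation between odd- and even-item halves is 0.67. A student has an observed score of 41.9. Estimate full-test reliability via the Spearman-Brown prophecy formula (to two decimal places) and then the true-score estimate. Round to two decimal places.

Spearman-Brown: ρ = 2r/(1 + r) = 2(0.67)/(1 + 0.67) = 1.340/1.67 = 0.8024 → 0.80
Regress the observed score toward the mean by the unreliability: T̂ = 0.80·41.9 + 0.20·94.5 = 33.520 + 18.900 = 52.420.

52.42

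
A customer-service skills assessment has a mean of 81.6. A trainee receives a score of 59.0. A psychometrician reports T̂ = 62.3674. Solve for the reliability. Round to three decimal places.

0.851

T̂ = ρX + (1 − ρ)μ  ⇒  T̂ − μ = ρ(X − μ)
ρ = (T̂ − μ)/(X − μ) = (62.3674 − 81.6) / (59.0 − 81.6) = -19.2326 / -22.6 = 0.85100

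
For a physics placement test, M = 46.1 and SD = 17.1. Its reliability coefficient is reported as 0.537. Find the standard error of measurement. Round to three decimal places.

SEM = SD · √(1 − ρ) = 17.1 × √0.463 = 17.1 × 0.6804 = 11.6355

11.636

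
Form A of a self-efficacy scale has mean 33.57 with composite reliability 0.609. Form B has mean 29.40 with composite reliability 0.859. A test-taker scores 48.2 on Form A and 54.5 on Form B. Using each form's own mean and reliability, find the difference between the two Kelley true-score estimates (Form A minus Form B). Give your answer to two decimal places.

T̂_A = 0.609(48.2) + 0.391(33.57) = 42.4797
T̂_B = 0.859(54.5) + 0.141(29.40) = 50.9609
T̂_A − T̂_B = -8.4812

-8.48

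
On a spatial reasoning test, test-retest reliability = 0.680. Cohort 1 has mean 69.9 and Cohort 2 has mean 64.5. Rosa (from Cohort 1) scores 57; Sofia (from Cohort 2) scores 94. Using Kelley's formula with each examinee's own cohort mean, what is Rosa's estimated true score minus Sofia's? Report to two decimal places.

T̂_Rosa = 0.680(57) + 0.320(69.9) = 61.1280
T̂_Sofia = 0.680(94) + 0.320(64.5) = 84.5600
Difference = 61.1280 − 84.5600 = -23.4320

-23.43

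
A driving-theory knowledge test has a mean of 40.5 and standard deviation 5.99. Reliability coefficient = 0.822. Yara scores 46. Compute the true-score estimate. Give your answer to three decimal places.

45.021

T̂ = ρX + (1 − ρ)μ
  = 0.822 × 46 + 0.178 × 40.5
  = 37.812 + 7.2090
  = 45.0210
  ≈ 45.021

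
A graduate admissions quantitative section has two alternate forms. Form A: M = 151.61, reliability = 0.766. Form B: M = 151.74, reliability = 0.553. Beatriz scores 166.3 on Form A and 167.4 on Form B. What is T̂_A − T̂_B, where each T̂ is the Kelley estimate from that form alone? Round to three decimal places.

T̂_A = 0.766(166.3) + 0.234(151.61) = 162.86254
T̂_B = 0.553(167.4) + 0.447(151.74) = 160.39998
T̂_A − T̂_B = 2.46256

2.463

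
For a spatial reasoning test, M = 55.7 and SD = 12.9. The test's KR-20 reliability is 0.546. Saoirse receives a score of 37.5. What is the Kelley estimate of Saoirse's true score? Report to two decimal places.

Regress the observed score toward the mean by the unreliability: T̂ = 0.546·37.5 + 0.454·55.7 = 20.4750 + 25.2878 = 45.763.

45.76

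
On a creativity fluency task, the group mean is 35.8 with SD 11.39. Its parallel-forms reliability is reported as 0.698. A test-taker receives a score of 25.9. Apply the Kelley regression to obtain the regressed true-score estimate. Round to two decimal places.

Kelley's formula gives T̂ = 0.698·25.9 + 0.302·35.8 = 18.0782 + 10.8116 = 28.890.

28.89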